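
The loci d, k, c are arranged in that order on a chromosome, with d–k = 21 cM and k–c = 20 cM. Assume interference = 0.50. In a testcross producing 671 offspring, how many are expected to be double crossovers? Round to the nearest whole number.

Map distances give recombination frequencies of 0.210 and 0.200 for the two intervals.
With interference 0.50 (so coincidence = 0.50), expected double-crossover frequency = 0.210 × 0.200 × 0.50 = 0.02100.
Expected number = 0.02100 × 671 = 14.09 ≈ 14.

14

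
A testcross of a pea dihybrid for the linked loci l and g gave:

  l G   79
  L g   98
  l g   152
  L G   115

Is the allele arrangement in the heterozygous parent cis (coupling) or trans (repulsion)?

The two most frequent classes are L G (115) and l g (152); these are the parental (non-recombinant) types.
So the F1 carried L G on one chromosome and l g on the other — the recessive alleles are on the same chromosome (cis / coupling).

cis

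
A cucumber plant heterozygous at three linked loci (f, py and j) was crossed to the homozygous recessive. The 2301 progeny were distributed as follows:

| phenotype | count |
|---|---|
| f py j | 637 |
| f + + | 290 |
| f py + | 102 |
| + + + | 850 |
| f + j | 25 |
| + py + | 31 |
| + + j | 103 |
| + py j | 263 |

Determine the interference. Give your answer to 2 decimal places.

0.19

The two most frequent reciprocal classes, f py j and + + +, are the parental types, so the F1 was f py j / + + +.
The two rarest classes, f + j and + py +, are the double crossovers. Comparing them with the parentals, only the py allele has switched, so py is the middle locus and the order is j – py – f.
j–py: (205 + 56)/2301 = 0.1134; py–f: (553 + 56)/2301 = 0.2647.
Expected DCO frequency = 0.1134 × 0.2647 ≈ 0.03002; observed = 56/2301 ≈ 0.02434.
Coefficient of coincidence = 0.02434/0.03002 ≈ 0.81; interference = 1 − 0.81 = 0.19.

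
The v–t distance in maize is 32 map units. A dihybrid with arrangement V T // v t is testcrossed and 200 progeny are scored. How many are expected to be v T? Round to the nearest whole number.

32

A map distance of 32 map units corresponds to a recombination frequency of 0.320.
The F1 is V T / v t, so v T is a recombinant gamete class with expected frequency r/2 = 0.320/2 = 0.1600.
Expected number = 0.1600 × 200 = 32.00 ≈ 32.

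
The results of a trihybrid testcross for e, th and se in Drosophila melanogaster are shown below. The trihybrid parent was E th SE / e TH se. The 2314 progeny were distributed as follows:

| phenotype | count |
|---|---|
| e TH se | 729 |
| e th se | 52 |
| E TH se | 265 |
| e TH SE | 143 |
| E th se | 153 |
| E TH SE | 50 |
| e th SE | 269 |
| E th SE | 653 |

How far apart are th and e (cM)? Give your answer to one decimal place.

27.5 cM

The two rarest classes, E TH SE and e th se, are the double crossovers. Comparing them with the parentals, only the th allele has switched, so th is the middle locus and the order is e – th – se.
Crossovers in the e–th interval produce the single-crossover classes e th SE and E TH se (269 + 265 = 534) plus the double crossovers (102).
RF(e–th) = (534 + 102) / 2314 = 636/2314 = 0.2748 → 27.5 cM.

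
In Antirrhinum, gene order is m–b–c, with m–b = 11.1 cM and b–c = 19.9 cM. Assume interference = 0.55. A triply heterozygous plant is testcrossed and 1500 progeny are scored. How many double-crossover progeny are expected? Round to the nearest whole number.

15

Map distances give recombination frequencies of 0.111 and 0.199 for the two intervals.
With interference 0.55 (so coincidence = 0.45), expected double-crossover frequency = 0.111 × 0.199 × 0.45 = 0.00994.
Expected number = 0.00994 × 1500 = 14.91 ≈ 15.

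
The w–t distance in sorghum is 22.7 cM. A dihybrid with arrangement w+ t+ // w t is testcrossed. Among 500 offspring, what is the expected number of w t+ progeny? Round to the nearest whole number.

A map distance of 22.7 cM corresponds to a recombination frequency of 0.227.
The F1 is w+ t+ / w t, so w t+ is a recombinant gamete class with expected frequency r/2 = 0.227/2 = 0.1135.
Expected number = 0.1135 × 500 = 56.75 ≈ 57.

57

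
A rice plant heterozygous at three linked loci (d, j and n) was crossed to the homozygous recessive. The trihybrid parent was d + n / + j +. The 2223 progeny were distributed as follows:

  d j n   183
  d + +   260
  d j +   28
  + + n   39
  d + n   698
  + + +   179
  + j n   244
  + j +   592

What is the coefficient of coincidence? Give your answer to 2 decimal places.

The two rarest classes, + + n and d j +, are the double crossovers. Comparing them with the parentals, only the d allele has switched, so d is the middle locus and the order is n – d – j.
n–d: (504 + 67)/2223 = 0.2569; d–j: (362 + 67)/2223 = 0.1930.
Expected DCO frequency = 0.2569 × 0.1930 ≈ 0.04958; observed = 67/2223 ≈ 0.03014.
Coefficient of coincidence = 0.03014/0.04958 ≈ 0.61.

0.61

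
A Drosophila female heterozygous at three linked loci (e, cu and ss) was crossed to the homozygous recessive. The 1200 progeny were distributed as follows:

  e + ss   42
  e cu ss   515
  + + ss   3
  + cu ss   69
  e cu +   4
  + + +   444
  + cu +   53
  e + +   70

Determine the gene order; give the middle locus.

The two most frequent reciprocal classes, e cu ss and + + +, are the parental types, so the F1 was e cu ss / + + +.
The two rarest classes, e cu + and + + ss, are the double crossovers. Comparing them with the parentals, only the ss allele has switched, so ss is the middle locus and the order is e – ss – cu.

ss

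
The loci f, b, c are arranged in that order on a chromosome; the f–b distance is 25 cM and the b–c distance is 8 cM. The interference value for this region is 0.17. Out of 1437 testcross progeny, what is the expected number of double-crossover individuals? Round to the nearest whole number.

Map distances give recombination frequencies of 0.250 and 0.080 for the two intervals.
With interference 0.17 (so coincidence = 0.83), expected double-crossover frequency = 0.250 × 0.080 × 0.83 = 0.01660.
Expected number = 0.01660 × 1437 = 23.85 ≈ 24.

24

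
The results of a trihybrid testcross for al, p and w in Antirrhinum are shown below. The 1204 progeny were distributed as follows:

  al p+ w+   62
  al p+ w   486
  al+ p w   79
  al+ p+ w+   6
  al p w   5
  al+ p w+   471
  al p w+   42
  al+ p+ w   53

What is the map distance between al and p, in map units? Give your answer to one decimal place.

The two most frequent reciprocal classes, al+ p w+ and al p+ w, are the parental types, so the F1 was al+ p w+ / al p+ w.
The two rarest classes, al+ p+ w+ and al p w, are the double crossovers. Comparing them with the parentals, only the p allele has switched, so p is the middle locus and the order is w – p – al.
Crossovers in the p–al interval produce the single-crossover classes al p w+ and al+ p+ w (42 + 53 = 95) plus the double crossovers (11).
RF(p–al) = (95 + 11) / 1204 = 106/1204 = 0.0880 → 8.8 map units.

8.8 map units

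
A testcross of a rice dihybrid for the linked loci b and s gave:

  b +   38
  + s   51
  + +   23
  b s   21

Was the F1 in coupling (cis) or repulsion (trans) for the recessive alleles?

The two most frequent classes are + s (51) and b + (38); these are the parental (non-recombinant) types.
So the F1 carried + s on one chromosome and b + on the other — the recessive alleles are on opposite chromosomes (trans / repulsion).

trans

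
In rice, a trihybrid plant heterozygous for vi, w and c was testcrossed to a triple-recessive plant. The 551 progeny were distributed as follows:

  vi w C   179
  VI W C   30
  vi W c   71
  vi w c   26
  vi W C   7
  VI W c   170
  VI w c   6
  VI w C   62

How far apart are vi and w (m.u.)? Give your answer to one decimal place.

The two most frequent reciprocal classes, VI W c and vi w C, are the parental types, so the F1 was VI W c / vi w C.
The two rarest classes, VI w c and vi W C, are the double crossovers. Comparing them with the parentals, only the w allele has switched, so w is the middle locus and the order is vi – w – c.
Crossovers in the vi–w interval produce the single-crossover classes vi W c and VI w C (71 + 62 = 133) plus the double crossovers (13).
RF(vi–w) = (133 + 13) / 551 = 146/551 = 0.2650 → 26.5 m.u.

26.5 m.u.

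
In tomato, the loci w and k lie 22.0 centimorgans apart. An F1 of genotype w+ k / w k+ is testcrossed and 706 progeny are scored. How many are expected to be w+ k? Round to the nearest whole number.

A map distance of 22.0 centimorgans corresponds to a recombination frequency of 0.220.
The F1 is w+ k / w k+, so w+ k is a parental gamete class with expected frequency (1 − r)/2 = 0.780/2 = 0.3900.
Expected number = 0.3900 × 706 = 275.34 ≈ 275.

275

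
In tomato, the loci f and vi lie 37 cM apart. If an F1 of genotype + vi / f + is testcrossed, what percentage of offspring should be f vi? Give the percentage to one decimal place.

18.5%

A map distance of 37 cM corresponds to a recombination frequency of 0.370.
The F1 is + vi / f +, so f vi is a recombinant gamete class with expected frequency r/2 = 0.370/2 = 0.1850.
That is 0.1850 = 18.5% of the progeny.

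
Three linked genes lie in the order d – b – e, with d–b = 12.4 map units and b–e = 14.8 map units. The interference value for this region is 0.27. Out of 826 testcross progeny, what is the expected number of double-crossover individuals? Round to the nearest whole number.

Map distances give recombination frequencies of 0.124 and 0.148 for the two intervals.
With interference 0.27 (so coincidence = 0.73), expected double-crossover frequency = 0.124 × 0.148 × 0.73 = 0.01340.
Expected number = 0.01340 × 826 = 11.07 ≈ 11.

11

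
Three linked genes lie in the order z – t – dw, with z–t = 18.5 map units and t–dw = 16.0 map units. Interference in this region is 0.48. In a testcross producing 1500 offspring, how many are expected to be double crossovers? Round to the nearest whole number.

Map distances give recombination frequencies of 0.185 and 0.160 for the two intervals.
With interference 0.48 (so coincidence = 0.52), expected double-crossover frequency = 0.185 × 0.160 × 0.52 = 0.01539.
Expected number = 0.01539 × 1500 = 23.09 ≈ 23.

23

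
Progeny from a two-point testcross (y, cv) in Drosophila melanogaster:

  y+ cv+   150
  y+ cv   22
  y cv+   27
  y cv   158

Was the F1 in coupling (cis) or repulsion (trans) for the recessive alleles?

The two most frequent classes are y+ cv+ (150) and y cv (158); these are the parental (non-recombinant) types.
So the F1 carried y+ cv+ on one chromosome and y cv on the other — the recessive alleles are on the same chromosome (cis / coupling).

cis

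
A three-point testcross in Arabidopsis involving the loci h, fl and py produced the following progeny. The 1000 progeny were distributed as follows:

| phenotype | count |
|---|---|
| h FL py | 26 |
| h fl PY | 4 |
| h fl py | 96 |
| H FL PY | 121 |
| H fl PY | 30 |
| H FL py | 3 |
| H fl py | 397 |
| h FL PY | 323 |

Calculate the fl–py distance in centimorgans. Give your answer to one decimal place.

The two most frequent reciprocal classes, h FL PY and H fl py, are the parental types, so the F1 was h FL PY / H fl py.
The two rarest classes, h fl PY and H FL py, are the double crossovers. Comparing them with the parentals, only the fl allele has switched, so fl is the middle locus and the order is h – fl – py.
Crossovers in the fl–py interval produce the single-crossover classes h FL py and H fl PY (26 + 30 = 56) plus the double crossovers (7).
RF(fl–py) = (56 + 7) / 1000 = 63/1000 = 0.0630 → 6.3 centimorgans.

6.3 centimorgans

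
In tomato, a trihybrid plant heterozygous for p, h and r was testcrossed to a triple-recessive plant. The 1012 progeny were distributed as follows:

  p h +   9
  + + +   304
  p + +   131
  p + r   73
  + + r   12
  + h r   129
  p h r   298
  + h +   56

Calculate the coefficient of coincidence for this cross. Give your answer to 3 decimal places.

0.504

The two most frequent reciprocal classes, p h r and + + +, are the parental types, so the F1 was p h r / + + +.
The two rarest classes, p h + and + + r, are the double crossovers. Comparing them with the parentals, only the r allele has switched, so r is the middle locus and the order is p – r – h.
p–r: (260 + 21)/1012 = 0.2777; r–h: (129 + 21)/1012 = 0.1482.
Expected DCO frequency = 0.2777 × 0.1482 ≈ 0.04116; observed = 21/1012 ≈ 0.02075.
Coefficient of coincidence = 0.02075/0.04116 ≈ 0.504.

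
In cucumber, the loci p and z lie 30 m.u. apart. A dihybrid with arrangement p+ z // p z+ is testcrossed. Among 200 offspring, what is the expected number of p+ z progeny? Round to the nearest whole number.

70

A map distance of 30 m.u. corresponds to a recombination frequency of 0.300.
The F1 is p+ z / p z+, so p+ z is a parental gamete class with expected frequency (1 − r)/2 = 0.700/2 = 0.3500.
Expected number = 0.3500 × 200 = 70.00 ≈ 70.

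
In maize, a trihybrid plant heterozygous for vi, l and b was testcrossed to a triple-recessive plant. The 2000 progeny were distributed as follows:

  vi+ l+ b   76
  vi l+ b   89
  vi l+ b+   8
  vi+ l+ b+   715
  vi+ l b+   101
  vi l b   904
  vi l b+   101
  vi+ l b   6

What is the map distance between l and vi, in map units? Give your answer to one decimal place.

10.2 map units

The two most frequent reciprocal classes, vi+ l+ b+ and vi l b, are the parental types, so the F1 was vi+ l+ b+ / vi l b.
The two rarest classes, vi l+ b+ and vi+ l b, are the double crossovers. Comparing them with the parentals, only the vi allele has switched, so vi is the middle locus and the order is b – vi – l.
Crossovers in the vi–l interval produce the single-crossover classes vi+ l b+ and vi l+ b (101 + 89 = 190) plus the double crossovers (14).
RF(vi–l) = (190 + 14) / 2000 = 204/2000 = 0.1020 → 10.2 map units.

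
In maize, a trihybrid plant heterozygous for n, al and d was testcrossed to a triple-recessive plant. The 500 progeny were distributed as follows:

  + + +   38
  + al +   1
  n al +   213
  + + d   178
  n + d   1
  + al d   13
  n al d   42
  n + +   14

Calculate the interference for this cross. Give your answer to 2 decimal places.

The two most frequent reciprocal classes, + + d and n al +, are the parental types, so the F1 was + + d / n al +.
The two rarest classes, n + d and + al +, are the double crossovers. Comparing them with the parentals, only the n allele has switched, so n is the middle locus and the order is d – n – al.
d–n: (80 + 2)/500 = 0.1640; n–al: (27 + 2)/500 = 0.0580.
Expected DCO frequency = 0.1640 × 0.0580 ≈ 0.00951; observed = 2/500 ≈ 0.00400.
Coefficient of coincidence = 0.00400/0.00951 ≈ 0.42; interference = 1 − 0.42 = 0.58.

0.58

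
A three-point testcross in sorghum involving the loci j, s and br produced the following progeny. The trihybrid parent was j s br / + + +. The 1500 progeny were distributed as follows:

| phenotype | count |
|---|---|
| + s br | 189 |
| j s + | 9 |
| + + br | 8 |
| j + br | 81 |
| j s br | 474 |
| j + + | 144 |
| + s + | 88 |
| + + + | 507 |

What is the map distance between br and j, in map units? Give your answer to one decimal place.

23.3 map units

The two rarest classes, j s + and + + br, are the double crossovers. Comparing them with the parentals, only the br allele has switched, so br is the middle locus and the order is s – br – j.
Crossovers in the br–j interval produce the single-crossover classes + s br and j + + (189 + 144 = 333) plus the double crossovers (17).
RF(br–j) = (333 + 17) / 1500 = 350/1500 = 0.2333 → 23.3 map units.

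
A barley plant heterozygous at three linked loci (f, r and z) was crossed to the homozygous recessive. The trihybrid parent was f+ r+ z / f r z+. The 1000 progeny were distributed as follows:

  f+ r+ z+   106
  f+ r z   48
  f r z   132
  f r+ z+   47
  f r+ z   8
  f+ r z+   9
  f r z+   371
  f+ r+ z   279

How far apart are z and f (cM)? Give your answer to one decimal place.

The two rarest classes, f r+ z and f+ r z+, are the double crossovers. Comparing them with the parentals, only the f allele has switched, so f is the middle locus and the order is z – f – r.
Crossovers in the z–f interval produce the single-crossover classes f+ r+ z+ and f r z (106 + 132 = 238) plus the double crossovers (17).
RF(z–f) = (238 + 17) / 1000 = 255/1000 = 0.2550 → 25.5 cM.

25.5 cM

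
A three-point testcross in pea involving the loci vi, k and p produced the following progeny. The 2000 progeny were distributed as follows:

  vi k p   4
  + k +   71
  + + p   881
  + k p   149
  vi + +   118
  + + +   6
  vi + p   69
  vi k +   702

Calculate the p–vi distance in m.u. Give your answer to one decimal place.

The two most frequent reciprocal classes, vi k + and + + p, are the parental types, so the F1 was vi k + / + + p.
The two rarest classes, vi k p and + + +, are the double crossovers. Comparing them with the parentals, only the p allele has switched, so p is the middle locus and the order is k – p – vi.
Crossovers in the p–vi interval produce the single-crossover classes + k + and vi + p (71 + 69 = 140) plus the double crossovers (10).
RF(p–vi) = (140 + 10) / 2000 = 150/2000 = 0.0750 → 7.5 m.u.

7.5 m.u.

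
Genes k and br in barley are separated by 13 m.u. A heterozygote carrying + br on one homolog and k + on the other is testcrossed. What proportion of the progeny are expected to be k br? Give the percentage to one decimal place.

A map distance of 13 m.u. corresponds to a recombination frequency of 0.130.
The F1 is + br / k +, so k br is a recombinant gamete class with expected frequency r/2 = 0.130/2 = 0.0650.
That is 0.0650 = 6.5% of the progeny.

6.5%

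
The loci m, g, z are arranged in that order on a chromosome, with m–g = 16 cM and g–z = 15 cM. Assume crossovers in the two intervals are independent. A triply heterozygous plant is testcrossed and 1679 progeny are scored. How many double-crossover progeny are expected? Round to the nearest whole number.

40

Map distances give recombination frequencies of 0.160 and 0.150 for the two intervals.
With no interference, expected double-crossover frequency = 0.160 × 0.150 = 0.02400.
Expected number = 0.02400 × 1679 = 40.30 ≈ 40.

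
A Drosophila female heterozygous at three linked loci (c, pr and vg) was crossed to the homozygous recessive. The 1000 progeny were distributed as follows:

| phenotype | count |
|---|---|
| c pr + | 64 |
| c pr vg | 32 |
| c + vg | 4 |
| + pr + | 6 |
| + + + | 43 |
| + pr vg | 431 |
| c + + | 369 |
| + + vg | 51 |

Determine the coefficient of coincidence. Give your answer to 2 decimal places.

0.94

The two most frequent reciprocal classes, + pr vg and c + +, are the parental types, so the F1 was + pr vg / c + +.
The two rarest classes, + pr + and c + vg, are the double crossovers. Comparing them with the parentals, only the vg allele has switched, so vg is the middle locus and the order is pr – vg – c.
pr–vg: (115 + 10)/1000 = 0.1250; vg–c: (75 + 10)/1000 = 0.0850.
Expected DCO frequency = 0.1250 × 0.0850 ≈ 0.01063; observed = 10/1000 ≈ 0.01000.
Coefficient of coincidence = 0.01000/0.01063 ≈ 0.94.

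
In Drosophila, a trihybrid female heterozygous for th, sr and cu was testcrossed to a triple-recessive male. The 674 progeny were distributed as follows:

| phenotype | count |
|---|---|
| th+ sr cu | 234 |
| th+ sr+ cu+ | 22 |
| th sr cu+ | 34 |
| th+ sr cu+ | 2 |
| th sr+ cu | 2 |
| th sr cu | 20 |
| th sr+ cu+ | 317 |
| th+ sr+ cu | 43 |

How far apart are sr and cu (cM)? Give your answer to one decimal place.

The two most frequent reciprocal classes, th+ sr cu and th sr+ cu+, are the parental types, so the F1 was th+ sr cu / th sr+ cu+.
The two rarest classes, th+ sr cu+ and th sr+ cu, are the double crossovers. Comparing them with the parentals, only the cu allele has switched, so cu is the middle locus and the order is sr – cu – th.
Crossovers in the sr–cu interval produce the single-crossover classes th+ sr+ cu and th sr cu+ (43 + 34 = 77) plus the double crossovers (4).
RF(sr–cu) = (77 + 4) / 674 = 81/674 = 0.1202 → 12.0 cM.

12.0 cM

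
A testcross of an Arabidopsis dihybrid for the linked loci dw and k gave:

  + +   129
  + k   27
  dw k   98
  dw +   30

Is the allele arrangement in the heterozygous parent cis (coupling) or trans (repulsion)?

The two most frequent classes are + + (129) and dw k (98); these are the parental (non-recombinant) types.
So the F1 carried + + on one chromosome and dw k on the other — the recessive alleles are on the same chromosome (cis / coupling).

cis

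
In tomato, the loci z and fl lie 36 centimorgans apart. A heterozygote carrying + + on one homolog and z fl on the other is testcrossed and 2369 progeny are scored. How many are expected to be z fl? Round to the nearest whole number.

758

A map distance of 36 centimorgans corresponds to a recombination frequency of 0.360.
The F1 is + + / z fl, so z fl is a parental gamete class with expected frequency (1 − r)/2 = 0.640/2 = 0.3200.
Expected number = 0.3200 × 2369 = 758.08 ≈ 758.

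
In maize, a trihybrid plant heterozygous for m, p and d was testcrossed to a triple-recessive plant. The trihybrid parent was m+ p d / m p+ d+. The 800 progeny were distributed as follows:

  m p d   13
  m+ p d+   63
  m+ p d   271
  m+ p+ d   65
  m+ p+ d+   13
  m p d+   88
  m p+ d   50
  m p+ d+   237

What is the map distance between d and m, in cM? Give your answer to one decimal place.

The two rarest classes, m p d and m+ p+ d+, are the double crossovers. Comparing them with the parentals, only the m allele has switched, so m is the middle locus and the order is p – m – d.
Crossovers in the m–d interval produce the single-crossover classes m+ p d+ and m p+ d (63 + 50 = 113) plus the double crossovers (26).
RF(m–d) = (113 + 26) / 800 = 139/800 = 0.1737 → 17.4 cM.

17.4 cM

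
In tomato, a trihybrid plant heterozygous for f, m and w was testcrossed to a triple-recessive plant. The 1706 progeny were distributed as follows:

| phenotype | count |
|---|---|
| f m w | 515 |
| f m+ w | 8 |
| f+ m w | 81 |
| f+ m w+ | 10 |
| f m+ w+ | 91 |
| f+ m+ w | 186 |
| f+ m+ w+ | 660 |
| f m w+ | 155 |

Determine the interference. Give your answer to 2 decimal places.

0.55

The two most frequent reciprocal classes, f+ m+ w+ and f m w, are the parental types, so the F1 was f+ m+ w+ / f m w.
The two rarest classes, f+ m w+ and f m+ w, are the double crossovers. Comparing them with the parentals, only the m allele has switched, so m is the middle locus and the order is w – m – f.
w–m: (341 + 18)/1706 = 0.2104; m–f: (172 + 18)/1706 = 0.1114.
Expected DCO frequency = 0.2104 × 0.1114 ≈ 0.02344; observed = 18/1706 ≈ 0.01055.
Coefficient of coincidence = 0.01055/0.02344 ≈ 0.45; interference = 1 − 0.45 = 0.55.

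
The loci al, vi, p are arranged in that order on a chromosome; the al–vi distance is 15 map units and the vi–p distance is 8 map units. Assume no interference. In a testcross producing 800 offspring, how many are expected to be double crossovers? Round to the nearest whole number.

10

Map distances give recombination frequencies of 0.150 and 0.080 for the two intervals.
With no interference, expected double-crossover frequency = 0.150 × 0.080 = 0.01200.
Expected number = 0.01200 × 800 = 9.60 ≈ 10.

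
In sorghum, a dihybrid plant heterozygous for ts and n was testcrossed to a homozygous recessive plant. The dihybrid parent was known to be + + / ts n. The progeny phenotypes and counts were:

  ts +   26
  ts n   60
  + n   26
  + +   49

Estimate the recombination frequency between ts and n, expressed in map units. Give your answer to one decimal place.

32.3 map units

The recombinant classes are + n and ts +: 26 + 26 = 52.
Recombination frequency = 52/161 = 0.3230 ≈ 32.3%, i.e. 32.3 map units.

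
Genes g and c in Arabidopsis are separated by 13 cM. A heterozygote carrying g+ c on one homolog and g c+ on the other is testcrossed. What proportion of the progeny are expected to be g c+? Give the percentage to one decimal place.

43.5%

A map distance of 13 cM corresponds to a recombination frequency of 0.130.
The F1 is g+ c / g c+, so g c+ is a parental gamete class with expected frequency (1 − r)/2 = 0.870/2 = 0.4350.
That is 0.4350 = 43.5% of the progeny.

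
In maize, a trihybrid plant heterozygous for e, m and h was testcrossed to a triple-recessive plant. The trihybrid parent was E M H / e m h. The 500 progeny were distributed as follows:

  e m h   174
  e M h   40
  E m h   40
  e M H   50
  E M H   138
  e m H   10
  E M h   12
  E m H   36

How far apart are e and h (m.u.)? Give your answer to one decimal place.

22.4 m.u.

The two rarest classes, E M h and e m H, are the double crossovers. Comparing them with the parentals, only the h allele has switched, so h is the middle locus and the order is e – h – m.
Crossovers in the e–h interval produce the single-crossover classes e M H and E m h (50 + 40 = 90) plus the double crossovers (22).
RF(e–h) = (90 + 22) / 500 = 112/500 = 0.2240 → 22.4 m.u.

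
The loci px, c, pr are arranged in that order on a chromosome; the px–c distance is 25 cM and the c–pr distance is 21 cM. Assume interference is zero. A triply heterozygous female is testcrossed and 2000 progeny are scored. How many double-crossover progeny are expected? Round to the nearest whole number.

Map distances give recombination frequencies of 0.250 and 0.210 for the two intervals.
With no interference, expected double-crossover frequency = 0.250 × 0.210 = 0.05250.
Expected number = 0.05250 × 2000 = 105.00 ≈ 105.

105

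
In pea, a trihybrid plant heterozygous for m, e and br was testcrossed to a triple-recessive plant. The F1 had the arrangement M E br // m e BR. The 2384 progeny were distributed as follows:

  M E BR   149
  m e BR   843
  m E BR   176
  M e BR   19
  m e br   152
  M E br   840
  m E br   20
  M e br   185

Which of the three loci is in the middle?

m

The two rarest classes, m E br and M e BR, are the double crossovers. Comparing them with the parentals, only the m allele has switched, so m is the middle locus and the order is br – m – e.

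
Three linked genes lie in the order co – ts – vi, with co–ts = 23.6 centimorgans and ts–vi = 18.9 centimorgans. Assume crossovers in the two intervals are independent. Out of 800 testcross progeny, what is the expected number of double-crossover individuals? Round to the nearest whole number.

Map distances give recombination frequencies of 0.236 and 0.189 for the two intervals.
With no interference, expected double-crossover frequency = 0.236 × 0.189 = 0.04460.
Expected number = 0.04460 × 800 = 35.68 ≈ 36.

36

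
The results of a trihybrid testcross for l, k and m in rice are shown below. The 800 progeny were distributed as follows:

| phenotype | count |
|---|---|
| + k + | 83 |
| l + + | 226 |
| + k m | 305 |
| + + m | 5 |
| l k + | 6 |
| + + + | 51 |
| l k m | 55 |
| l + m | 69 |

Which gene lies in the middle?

k

The two most frequent reciprocal classes, + k m and l + +, are the parental types, so the F1 was + k m / l + +.
The two rarest classes, + + m and l k +, are the double crossovers. Comparing them with the parentals, only the k allele has switched, so k is the middle locus and the order is l – k – m.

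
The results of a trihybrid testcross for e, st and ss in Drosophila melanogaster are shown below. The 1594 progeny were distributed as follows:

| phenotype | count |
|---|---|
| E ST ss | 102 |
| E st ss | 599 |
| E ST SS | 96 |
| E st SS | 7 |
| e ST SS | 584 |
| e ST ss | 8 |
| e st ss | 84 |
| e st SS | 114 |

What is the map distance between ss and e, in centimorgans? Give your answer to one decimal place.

12.2 centimorgans

The two most frequent reciprocal classes, E st ss and e ST SS, are the parental types, so the F1 was E st ss / e ST SS.
The two rarest classes, E st SS and e ST ss, are the double crossovers. Comparing them with the parentals, only the ss allele has switched, so ss is the middle locus and the order is st – ss – e.
Crossovers in the ss–e interval produce the single-crossover classes e st ss and E ST SS (84 + 96 = 180) plus the double crossovers (15).
RF(ss–e) = (180 + 15) / 1594 = 195/1594 = 0.1223 → 12.2 centimorgans.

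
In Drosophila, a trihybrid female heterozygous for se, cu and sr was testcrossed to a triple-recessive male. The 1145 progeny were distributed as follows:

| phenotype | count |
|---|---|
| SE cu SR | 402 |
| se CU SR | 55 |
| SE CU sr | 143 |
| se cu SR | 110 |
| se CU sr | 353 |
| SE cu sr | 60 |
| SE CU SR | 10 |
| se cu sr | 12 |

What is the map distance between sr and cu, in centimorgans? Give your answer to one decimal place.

12.0 centimorgans

The two most frequent reciprocal classes, SE cu SR and se CU sr, are the parental types, so the F1 was SE cu SR / se CU sr.
The two rarest classes, SE CU SR and se cu sr, are the double crossovers. Comparing them with the parentals, only the cu allele has switched, so cu is the middle locus and the order is se – cu – sr.
Crossovers in the cu–sr interval produce the single-crossover classes SE cu sr and se CU SR (60 + 55 = 115) plus the double crossovers (22).
RF(cu–sr) = (115 + 22) / 1145 = 137/1145 = 0.1197 → 12.0 centimorgans.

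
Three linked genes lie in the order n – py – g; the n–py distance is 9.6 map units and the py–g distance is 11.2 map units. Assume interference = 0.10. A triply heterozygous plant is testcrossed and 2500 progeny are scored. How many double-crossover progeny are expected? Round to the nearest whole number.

Map distances give recombination frequencies of 0.096 and 0.112 for the two intervals.
With interference 0.10 (so coincidence = 0.90), expected double-crossover frequency = 0.096 × 0.112 × 0.90 = 0.00968.
Expected number = 0.00968 × 2500 = 24.19 ≈ 24.

24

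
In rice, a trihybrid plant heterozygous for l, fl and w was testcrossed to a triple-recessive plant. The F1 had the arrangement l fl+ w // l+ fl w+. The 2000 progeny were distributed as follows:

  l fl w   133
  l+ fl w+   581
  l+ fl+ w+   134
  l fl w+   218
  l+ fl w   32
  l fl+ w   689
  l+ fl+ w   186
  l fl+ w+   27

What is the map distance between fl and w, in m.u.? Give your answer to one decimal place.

The two rarest classes, l fl+ w+ and l+ fl w, are the double crossovers. Comparing them with the parentals, only the w allele has switched, so w is the middle locus and the order is l – w – fl.
Crossovers in the w–fl interval produce the single-crossover classes l fl w and l+ fl+ w+ (133 + 134 = 267) plus the double crossovers (59).
RF(w–fl) = (267 + 59) / 2000 = 326/2000 = 0.1630 → 16.3 m.u.

16.3 m.u.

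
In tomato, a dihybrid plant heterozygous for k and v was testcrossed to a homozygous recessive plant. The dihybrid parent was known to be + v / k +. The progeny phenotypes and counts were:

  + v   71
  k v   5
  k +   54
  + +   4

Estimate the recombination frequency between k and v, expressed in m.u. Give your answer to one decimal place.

6.7 m.u.

The recombinant classes are + + and k v: 4 + 5 = 9.
Recombination frequency = 9/134 = 0.0672 ≈ 6.7%, i.e. 6.7 m.u.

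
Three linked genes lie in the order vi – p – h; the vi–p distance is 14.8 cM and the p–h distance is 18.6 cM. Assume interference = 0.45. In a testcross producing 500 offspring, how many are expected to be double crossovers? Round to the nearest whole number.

Map distances give recombination frequencies of 0.148 and 0.186 for the two intervals.
With interference 0.45 (so coincidence = 0.55), expected double-crossover frequency = 0.148 × 0.186 × 0.55 = 0.01514.
Expected number = 0.01514 × 500 = 7.57 ≈ 8.

8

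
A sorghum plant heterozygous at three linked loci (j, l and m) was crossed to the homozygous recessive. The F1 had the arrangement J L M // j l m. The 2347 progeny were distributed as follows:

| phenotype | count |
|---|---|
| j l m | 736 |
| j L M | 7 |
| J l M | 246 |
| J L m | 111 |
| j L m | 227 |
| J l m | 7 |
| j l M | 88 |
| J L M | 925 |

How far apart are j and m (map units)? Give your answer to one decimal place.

9.1 map units

The two rarest classes, j L M and J l m, are the double crossovers. Comparing them with the parentals, only the j allele has switched, so j is the middle locus and the order is l – j – m.
Crossovers in the j–m interval produce the single-crossover classes J L m and j l M (111 + 88 = 199) plus the double crossovers (14).
RF(j–m) = (199 + 14) / 2347 = 213/2347 = 0.0908 → 9.1 map units.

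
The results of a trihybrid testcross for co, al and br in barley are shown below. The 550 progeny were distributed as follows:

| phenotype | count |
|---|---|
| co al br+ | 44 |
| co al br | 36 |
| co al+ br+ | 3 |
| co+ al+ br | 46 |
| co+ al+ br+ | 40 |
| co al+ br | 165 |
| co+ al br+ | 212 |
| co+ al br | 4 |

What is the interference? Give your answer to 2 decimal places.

The two most frequent reciprocal classes, co al+ br and co+ al br+, are the parental types, so the F1 was co al+ br / co+ al br+.
The two rarest classes, co al+ br+ and co+ al br, are the double crossovers. Comparing them with the parentals, only the br allele has switched, so br is the middle locus and the order is al – br – co.
al–br: (76 + 7)/550 = 0.1509; br–co: (90 + 7)/550 = 0.1764.
Expected DCO frequency = 0.1509 × 0.1764 ≈ 0.02662; observed = 7/550 ≈ 0.01273.
Coefficient of coincidence = 0.01273/0.02662 ≈ 0.48; interference = 1 − 0.48 = 0.52.

0.52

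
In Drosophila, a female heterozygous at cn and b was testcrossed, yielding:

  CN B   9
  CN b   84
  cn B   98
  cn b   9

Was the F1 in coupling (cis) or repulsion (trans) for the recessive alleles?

trans

The two most frequent classes are CN b (84) and cn B (98); these are the parental (non-recombinant) types.
So the F1 carried CN b on one chromosome and cn B on the other — the recessive alleles are on opposite chromosomes (trans / repulsion).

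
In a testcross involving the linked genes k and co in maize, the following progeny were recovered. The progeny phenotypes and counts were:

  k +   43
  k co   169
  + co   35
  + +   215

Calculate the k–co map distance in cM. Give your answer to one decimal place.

The two most frequent classes, + + (215) and k co (169), are the parental types, so the F1 was + + / k co.
The recombinant classes are + co and k +: 35 + 43 = 78.
Recombination frequency = 78/462 = 0.1688 ≈ 16.9%, i.e. 16.9 cM.

16.9 cM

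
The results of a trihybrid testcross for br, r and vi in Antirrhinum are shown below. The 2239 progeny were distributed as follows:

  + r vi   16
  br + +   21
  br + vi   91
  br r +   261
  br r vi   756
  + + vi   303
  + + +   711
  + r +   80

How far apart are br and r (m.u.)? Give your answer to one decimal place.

The two most frequent reciprocal classes, + + + and br r vi, are the parental types, so the F1 was + + + / br r vi.
The two rarest classes, br + + and + r vi, are the double crossovers. Comparing them with the parentals, only the br allele has switched, so br is the middle locus and the order is r – br – vi.
Crossovers in the r–br interval produce the single-crossover classes + r + and br + vi (80 + 91 = 171) plus the double crossovers (37).
RF(r–br) = (171 + 37) / 2239 = 208/2239 = 0.0929 → 9.3 m.u.

9.3 m.u.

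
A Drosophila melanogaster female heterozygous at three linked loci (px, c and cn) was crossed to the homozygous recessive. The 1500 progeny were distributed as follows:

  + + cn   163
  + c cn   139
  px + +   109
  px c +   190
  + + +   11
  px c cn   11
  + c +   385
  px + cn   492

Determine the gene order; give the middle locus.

c

The two most frequent reciprocal classes, + c + and px + cn, are the parental types, so the F1 was + c + / px + cn.
The two rarest classes, + + + and px c cn, are the double crossovers. Comparing them with the parentals, only the c allele has switched, so c is the middle locus and the order is cn – c – px.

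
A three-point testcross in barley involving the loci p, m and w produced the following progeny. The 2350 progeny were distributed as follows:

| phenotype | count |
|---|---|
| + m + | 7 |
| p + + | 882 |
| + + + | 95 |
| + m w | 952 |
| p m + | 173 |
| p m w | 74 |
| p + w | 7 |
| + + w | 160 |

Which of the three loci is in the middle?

w

The two most frequent reciprocal classes, + m w and p + +, are the parental types, so the F1 was + m w / p + +.
The two rarest classes, + m + and p + w, are the double crossovers. Comparing them with the parentals, only the w allele has switched, so w is the middle locus and the order is p – w – m.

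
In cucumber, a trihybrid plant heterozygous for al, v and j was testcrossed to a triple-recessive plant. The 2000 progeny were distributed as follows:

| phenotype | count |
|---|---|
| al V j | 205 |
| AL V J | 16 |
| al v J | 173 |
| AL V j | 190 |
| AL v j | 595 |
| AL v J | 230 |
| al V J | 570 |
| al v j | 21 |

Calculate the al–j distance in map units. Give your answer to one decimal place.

The two most frequent reciprocal classes, al V J and AL v j, are the parental types, so the F1 was al V J / AL v j.
The two rarest classes, AL V J and al v j, are the double crossovers. Comparing them with the parentals, only the al allele has switched, so al is the middle locus and the order is j – al – v.
Crossovers in the j–al interval produce the single-crossover classes al V j and AL v J (205 + 230 = 435) plus the double crossovers (37).
RF(j–al) = (435 + 37) / 2000 = 472/2000 = 0.2360 → 23.6 map units.

23.6 map units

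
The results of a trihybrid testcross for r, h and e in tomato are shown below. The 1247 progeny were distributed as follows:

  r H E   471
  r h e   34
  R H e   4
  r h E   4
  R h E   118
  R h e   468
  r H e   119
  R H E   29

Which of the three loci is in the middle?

The two most frequent reciprocal classes, R h e and r H E, are the parental types, so the F1 was R h e / r H E.
The two rarest classes, R H e and r h E, are the double crossovers. Comparing them with the parentals, only the h allele has switched, so h is the middle locus and the order is e – h – r.

h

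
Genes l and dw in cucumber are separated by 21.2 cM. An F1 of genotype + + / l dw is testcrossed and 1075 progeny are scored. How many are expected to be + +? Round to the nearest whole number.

424

A map distance of 21.2 cM corresponds to a recombination frequency of 0.212.
The F1 is + + / l dw, so + + is a parental gamete class with expected frequency (1 − r)/2 = 0.788/2 = 0.3940.
Expected number = 0.3940 × 1075 = 423.55 ≈ 424.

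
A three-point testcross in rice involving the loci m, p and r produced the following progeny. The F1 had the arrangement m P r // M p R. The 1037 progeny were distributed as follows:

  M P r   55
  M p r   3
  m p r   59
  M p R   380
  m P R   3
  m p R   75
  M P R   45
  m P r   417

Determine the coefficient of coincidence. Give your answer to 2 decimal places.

The two rarest classes, m P R and M p r, are the double crossovers. Comparing them with the parentals, only the r allele has switched, so r is the middle locus and the order is m – r – p.
m–r: (130 + 6)/1037 = 0.1311; r–p: (104 + 6)/1037 = 0.1061.
Expected DCO frequency = 0.1311 × 0.1061 ≈ 0.01391; observed = 6/1037 ≈ 0.00579.
Coefficient of coincidence = 0.00579/0.01391 ≈ 0.42.

0.42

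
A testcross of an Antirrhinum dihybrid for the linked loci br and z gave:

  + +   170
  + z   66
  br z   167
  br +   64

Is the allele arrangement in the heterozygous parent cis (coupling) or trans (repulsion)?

The two most frequent classes are + + (170) and br z (167); these are the parental (non-recombinant) types.
So the F1 carried + + on one chromosome and br z on the other — the recessive alleles are on the same chromosome (cis / coupling).

cis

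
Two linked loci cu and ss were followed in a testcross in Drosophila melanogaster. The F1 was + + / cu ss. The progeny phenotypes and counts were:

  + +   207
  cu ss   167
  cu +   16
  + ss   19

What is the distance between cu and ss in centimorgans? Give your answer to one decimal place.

The recombinant classes are + ss and cu +: 19 + 16 = 35.
Recombination frequency = 35/409 = 0.0856 ≈ 8.6%, i.e. 8.6 centimorgans.

8.6 centimorgans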